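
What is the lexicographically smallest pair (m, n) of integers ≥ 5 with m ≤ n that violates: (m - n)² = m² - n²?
Substituting (5, 6) into the claim:
LHS = (5 - 6)² = 1
RHS = 5² - 6² = -11

Since LHS ≠ RHS, this pair disproves the claim, and no lexicographically smaller pair (m ≤ n, integers ≥ 5) does.

For instance (8, 9) is also a counterexample (LHS = 1, RHS = -17), but it's lexicographically larger.

Answer: (m, n) = (5, 6)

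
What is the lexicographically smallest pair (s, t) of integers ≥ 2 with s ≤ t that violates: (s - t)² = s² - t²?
(s, t) = (2, 3)

Substituting (2, 3) into the claim:
LHS = (2 - 3)² = 1
RHS = 2² - 3² = -5

Since LHS ≠ RHS, this pair disproves the claim, and no lexicographically smaller pair (s ≤ t, integers ≥ 2) does.

For instance (4, 8) is also a counterexample (LHS = 16, RHS = -48), but it's lexicographically larger.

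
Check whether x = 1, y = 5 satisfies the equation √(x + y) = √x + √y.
Substituting x = 1, y = 5:

LHS = √(1 + 5) = √(6) ≈ 2.449
RHS = √1 + √5 = 1 + √(5) ≈ 3.236

LHS ≠ RHS, so the equation does not hold at this point.

Answer: Fails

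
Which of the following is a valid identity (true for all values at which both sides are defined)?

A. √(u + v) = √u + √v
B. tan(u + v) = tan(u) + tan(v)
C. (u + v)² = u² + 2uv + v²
C

A: fails at (1, 2) — LHS = √(3) ≈ 1.732, RHS = 1 + √(2) ≈ 2.414.
B: fails at (3, 3) — LHS = tan(6) ≈ -0.291, RHS = 2·tan(3) ≈ -0.2851.
C: holds — e.g. at (2, 7), both sides equal 81.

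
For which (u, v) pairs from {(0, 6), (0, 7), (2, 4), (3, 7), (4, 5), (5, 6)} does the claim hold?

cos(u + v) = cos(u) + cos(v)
Testing each pair:
(0, 6): LHS = cos(6) ≈ 0.9602, RHS = cos(6) + 1 ≈ 1.96 → fails
(0, 7): LHS = cos(7) ≈ 0.7539, RHS = cos(7) + 1 ≈ 1.754 → fails
(2, 4): LHS = cos(6) ≈ 0.9602, RHS = cos(4) + cos(2) ≈ -1.07 → fails
(3, 7): LHS = cos(10) ≈ -0.8391, RHS = cos(3) + cos(7) ≈ -0.2361 → fails
(4, 5): LHS = cos(9) ≈ -0.9111, RHS = cos(4) + cos(5) ≈ -0.37 → fails
(5, 6): LHS = cos(11) ≈ 0.004426, RHS = cos(5) + cos(6) ≈ 1.244 → fails

No pair satisfies the claim.

Answer: None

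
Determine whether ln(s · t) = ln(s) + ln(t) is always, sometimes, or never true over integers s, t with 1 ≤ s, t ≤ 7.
The identity holds for every pair in the range. For instance at (s, t) = (6, 1): both sides equal ln(6) ≈ 1.792.

Answer: Always true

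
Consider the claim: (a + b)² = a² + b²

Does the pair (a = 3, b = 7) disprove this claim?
Substituting a = 3, b = 7:
LHS = (3 + 7)² = 100
RHS = 3² + 7² = 58

Since LHS ≠ RHS, this pair disproves the claim.

Answer: Yes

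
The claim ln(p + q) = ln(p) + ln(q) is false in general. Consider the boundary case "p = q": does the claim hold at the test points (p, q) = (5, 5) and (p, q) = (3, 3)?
No, fails at both test points

At (5, 5): LHS = ln(10) ≈ 2.303 ≠ RHS = 2·ln(5) ≈ 3.219
At (3, 3): LHS = ln(6) ≈ 1.792 ≠ RHS = 2·ln(3) ≈ 2.197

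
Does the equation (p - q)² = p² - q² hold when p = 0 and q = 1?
Fails

Substituting p = 0, q = 1:

LHS = (0 - 1)² = 1
RHS = 0² - 1² = -1

LHS ≠ RHS, so the equation does not hold at this point.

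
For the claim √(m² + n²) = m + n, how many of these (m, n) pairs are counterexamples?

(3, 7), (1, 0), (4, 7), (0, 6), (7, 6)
Testing each pair:
(3, 7): LHS = √(58) ≈ 7.616, RHS = 10 → counterexample
(1, 0): LHS = 1, RHS = 1 → satisfies claim
(4, 7): LHS = √(65) ≈ 8.062, RHS = 11 → counterexample
(0, 6): LHS = 6, RHS = 6 → satisfies claim
(7, 6): LHS = √(85) ≈ 9.22, RHS = 13 → counterexample

That makes 3 counterexamples.

Answer: 3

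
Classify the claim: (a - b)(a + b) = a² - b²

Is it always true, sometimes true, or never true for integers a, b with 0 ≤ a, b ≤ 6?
The identity holds for every pair in the range. For instance at (a, b) = (4, 1): both sides equal 15.

Answer: Always true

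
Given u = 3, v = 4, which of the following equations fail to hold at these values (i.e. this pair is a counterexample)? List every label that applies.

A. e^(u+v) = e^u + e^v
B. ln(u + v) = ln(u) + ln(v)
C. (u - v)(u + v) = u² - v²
A, B

Evaluating each claim at the given values:
A. LHS = e^7 ≈ 1097, RHS = e^3 + e^4 ≈ 74.68 → fails here (LHS ≠ RHS)
B. LHS = ln(7) ≈ 1.946, RHS = ln(3) + ln(4) ≈ 2.485 → fails here (LHS ≠ RHS)
C. LHS = -7, RHS = -7 → holds here (LHS = RHS)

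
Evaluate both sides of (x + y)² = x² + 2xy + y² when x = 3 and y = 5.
LHS = (3 + 5)² = 64
RHS = 3² + 2·3·5 + 5² = 64

LHS = RHS: the two sides agree.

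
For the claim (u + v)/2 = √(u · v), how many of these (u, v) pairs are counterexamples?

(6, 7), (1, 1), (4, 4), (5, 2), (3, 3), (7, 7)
Testing each pair:
(6, 7): LHS = 13/2, RHS = √(42) ≈ 6.481 → counterexample
(1, 1): LHS = 1, RHS = 1 → satisfies claim
(4, 4): LHS = 4, RHS = 4 → satisfies claim
(5, 2): LHS = 7/2, RHS = √(10) ≈ 3.162 → counterexample
(3, 3): LHS = 3, RHS = 3 → satisfies claim
(7, 7): LHS = 7, RHS = 7 → satisfies claim

That makes 2 counterexamples.

Answer: 2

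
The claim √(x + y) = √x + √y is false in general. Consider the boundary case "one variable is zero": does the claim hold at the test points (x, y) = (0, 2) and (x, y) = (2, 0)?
Yes, holds at both test points

At (0, 2): LHS = √(2) ≈ 1.414, RHS = √(2) ≈ 1.414 → equal
At (2, 0): LHS = √(2) ≈ 1.414, RHS = √(2) ≈ 1.414 → equal

So the claim does hold at both of these boundary points, even though it is not an identity.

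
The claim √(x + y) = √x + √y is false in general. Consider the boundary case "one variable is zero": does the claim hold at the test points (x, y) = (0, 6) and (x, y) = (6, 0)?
At (0, 6): LHS = √(6) ≈ 2.449, RHS = √(6) ≈ 2.449 → equal
At (6, 0): LHS = √(6) ≈ 2.449, RHS = √(6) ≈ 2.449 → equal

So the claim does hold at both of these boundary points, even though it is not an identity.

Answer: Yes, holds at both test points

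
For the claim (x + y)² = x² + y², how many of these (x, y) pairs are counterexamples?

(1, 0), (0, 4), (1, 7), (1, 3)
Testing each pair:
(1, 0): LHS = 1, RHS = 1 → satisfies claim
(0, 4): LHS = 16, RHS = 16 → satisfies claim
(1, 7): LHS = 64, RHS = 50 → counterexample
(1, 3): LHS = 16, RHS = 10 → counterexample

That makes 2 counterexamples.

Answer: 2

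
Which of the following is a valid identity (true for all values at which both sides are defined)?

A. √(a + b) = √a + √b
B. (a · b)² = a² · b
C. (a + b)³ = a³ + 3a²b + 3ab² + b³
C

A: fails at (3, 4) — LHS = √(7) ≈ 2.646, RHS = √(3) + 2 ≈ 3.732.
B: fails at (4, 6) — LHS = 576, RHS = 96.
C: holds — e.g. at (3, 3), both sides equal 216.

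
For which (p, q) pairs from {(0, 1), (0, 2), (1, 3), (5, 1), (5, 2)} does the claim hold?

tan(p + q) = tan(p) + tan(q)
Testing each pair:
(0, 1): LHS = tan(1) ≈ 1.557, RHS = tan(1) ≈ 1.557 → holds
(0, 2): LHS = tan(2) ≈ -2.185, RHS = tan(2) ≈ -2.185 → holds
(1, 3): LHS = tan(4) ≈ 1.158, RHS = tan(3) + tan(1) ≈ 1.415 → fails
(5, 1): LHS = tan(6) ≈ -0.291, RHS = tan(5) + tan(1) ≈ -1.823 → fails
(5, 2): LHS = tan(7) ≈ 0.8714, RHS = tan(5) + tan(2) ≈ -5.566 → fails

2 of 5 pairs satisfy the claim.

Answer: (0, 1), (0, 2)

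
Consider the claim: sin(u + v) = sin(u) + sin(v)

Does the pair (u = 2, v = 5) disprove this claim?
Yes

Substituting u = 2, v = 5:
LHS = sin(2 + 5) = sin(7) ≈ 0.657
RHS = sin(2) + sin(5) ≈ -0.04963

Since LHS ≠ RHS, this pair disproves the claim.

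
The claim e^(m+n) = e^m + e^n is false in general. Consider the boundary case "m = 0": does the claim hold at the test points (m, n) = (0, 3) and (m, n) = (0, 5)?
No, fails at both test points

At (0, 3): LHS = e^3 ≈ 20.09 ≠ RHS = 1 + e^3 ≈ 21.09
At (0, 5): LHS = e^5 ≈ 148.4 ≠ RHS = 1 + e^5 ≈ 149.4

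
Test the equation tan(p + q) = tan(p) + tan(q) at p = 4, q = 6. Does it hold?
Fails

Substituting p = 4, q = 6:

LHS = tan(4 + 6) = tan(10) ≈ 0.6484
RHS = tan(4) + tan(6) ≈ 0.8668

LHS ≠ RHS, so the equation does not hold at this point.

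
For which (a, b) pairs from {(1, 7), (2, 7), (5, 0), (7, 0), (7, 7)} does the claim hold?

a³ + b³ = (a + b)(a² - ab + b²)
All pairs

Testing each pair:
(1, 7): LHS = 344, RHS = 344 → holds
(2, 7): LHS = 351, RHS = 351 → holds
(5, 0): LHS = 125, RHS = 125 → holds
(7, 0): LHS = 343, RHS = 343 → holds
(7, 7): LHS = 686, RHS = 686 → holds

Every pair satisfies the claim.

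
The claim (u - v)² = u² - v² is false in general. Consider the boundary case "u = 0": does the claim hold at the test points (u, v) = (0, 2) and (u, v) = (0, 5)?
No, fails at both test points

At (0, 2): LHS = 4 ≠ RHS = -4
At (0, 5): LHS = 25 ≠ RHS = -25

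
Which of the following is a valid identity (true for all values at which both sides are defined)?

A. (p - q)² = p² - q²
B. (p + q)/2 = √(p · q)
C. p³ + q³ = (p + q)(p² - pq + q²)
A: fails at (1, 4) — LHS = 9, RHS = -15.
B: fails at (2, 4) — LHS = 3, RHS = 2·√(2) ≈ 2.828.
C: holds — e.g. at (3, 5), both sides equal 152.

Answer: C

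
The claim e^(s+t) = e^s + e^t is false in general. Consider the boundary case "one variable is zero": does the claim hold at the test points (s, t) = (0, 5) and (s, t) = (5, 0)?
No, fails at both test points

At (0, 5): LHS = e^5 ≈ 148.4 ≠ RHS = 1 + e^5 ≈ 149.4
At (5, 0): LHS = e^5 ≈ 148.4 ≠ RHS = 1 + e^5 ≈ 149.4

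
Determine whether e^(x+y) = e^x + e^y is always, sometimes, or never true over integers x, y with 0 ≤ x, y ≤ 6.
Never true

The claim fails for every pair in the range. For instance at (x, y) = (6, 0): LHS = e^6 ≈ 403.4, RHS = 1 + e^6 ≈ 404.4.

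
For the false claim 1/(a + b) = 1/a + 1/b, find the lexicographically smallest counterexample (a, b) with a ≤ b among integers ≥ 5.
Substituting (5, 5) into the claim:
LHS = 1/(5 + 5) = 1/10
RHS = 1/5 + 1/5 = 2/5

Since LHS ≠ RHS, this pair disproves the claim, and no lexicographically smaller pair (a ≤ b, integers ≥ 5) does.

For instance (6, 8) is also a counterexample (LHS = 1/14, RHS = 7/24), but it's lexicographically larger.

Answer: (a, b) = (5, 5)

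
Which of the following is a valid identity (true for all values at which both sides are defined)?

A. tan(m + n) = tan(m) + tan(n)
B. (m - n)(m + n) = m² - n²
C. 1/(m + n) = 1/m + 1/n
B

A: fails at (2, 5) — LHS = tan(7) ≈ 0.8714, RHS = tan(5) + tan(2) ≈ -5.566.
B: holds — e.g. at (4, 5), both sides equal -9.
C: fails at (3, 3) — LHS = 1/6, RHS = 2/3.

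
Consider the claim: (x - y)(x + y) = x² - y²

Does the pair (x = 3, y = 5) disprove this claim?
Substituting x = 3, y = 5:
LHS = (3 - 5)(3 + 5) = -16
RHS = 3² - 5² = -16

The sides agree, so this pair does not disprove the claim.

Answer: No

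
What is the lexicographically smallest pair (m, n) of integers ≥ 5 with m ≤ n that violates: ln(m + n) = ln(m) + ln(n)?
(m, n) = (5, 5)

Substituting (5, 5) into the claim:
LHS = ln(5 + 5) = ln(10) ≈ 2.303
RHS = ln(5) + ln(5) = 2·ln(5) ≈ 3.219

Since LHS ≠ RHS, this pair disproves the claim, and no lexicographically smaller pair (m ≤ n, integers ≥ 5) does.

For instance (9, 9) is also a counterexample (LHS = ln(18) ≈ 2.89, RHS = 2·ln(9) ≈ 4.394), but it's lexicographically larger.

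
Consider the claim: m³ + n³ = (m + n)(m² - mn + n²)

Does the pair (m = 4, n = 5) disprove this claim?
No

Substituting m = 4, n = 5:
LHS = 4³ + 5³ = 189
RHS = (4 + 5)(4² - 4·5 + 5²) = 189

The sides agree, so this pair does not disprove the claim.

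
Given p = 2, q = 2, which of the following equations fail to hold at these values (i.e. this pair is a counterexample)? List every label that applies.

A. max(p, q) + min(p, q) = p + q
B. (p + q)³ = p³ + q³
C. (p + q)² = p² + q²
B, C

Evaluating each claim at the given values:
A. LHS = 4, RHS = 4 → holds here (LHS = RHS)
B. LHS = 64, RHS = 16 → fails here (LHS ≠ RHS)
C. LHS = 16, RHS = 8 → fails here (LHS ≠ RHS)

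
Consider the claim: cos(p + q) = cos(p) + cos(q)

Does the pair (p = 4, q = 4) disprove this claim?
Yes

Substituting p = 4, q = 4:
LHS = cos(4 + 4) = cos(8) ≈ -0.1455
RHS = cos(4) + cos(4) = 2·cos(4) ≈ -1.307

Since LHS ≠ RHS, this pair disproves the claim.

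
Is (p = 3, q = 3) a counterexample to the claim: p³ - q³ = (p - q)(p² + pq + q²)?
Substituting p = 3, q = 3:
LHS = 3³ - 3³ = 0
RHS = (3 - 3)(3² + 3·3 + 3²) = 0

The sides agree, so this pair does not disprove the claim.

Answer: No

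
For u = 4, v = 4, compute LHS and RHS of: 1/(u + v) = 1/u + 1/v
LHS = 1/(4 + 4) = 1/8
RHS = 1/4 + 1/4 = 1/2

LHS ≠ RHS, so the equation does not hold here.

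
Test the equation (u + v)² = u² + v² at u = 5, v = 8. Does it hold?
Fails

Substituting u = 5, v = 8:

LHS = (5 + 8)² = 169
RHS = 5² + 8² = 89

LHS ≠ RHS, so the equation does not hold at this point.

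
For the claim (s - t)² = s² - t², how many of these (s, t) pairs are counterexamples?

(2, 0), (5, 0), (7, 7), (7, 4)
1

Testing each pair:
(2, 0): LHS = 4, RHS = 4 → satisfies claim
(5, 0): LHS = 25, RHS = 25 → satisfies claim
(7, 7): LHS = 0, RHS = 0 → satisfies claim
(7, 4): LHS = 9, RHS = 33 → counterexample

That makes 1 counterexample.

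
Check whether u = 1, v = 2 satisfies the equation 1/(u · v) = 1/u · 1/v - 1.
Substituting u = 1, v = 2:

LHS = 1/(1 · 2) = 1/2
RHS = 1/1 · 1/2 - 1 = -1/2

LHS ≠ RHS, so the equation does not hold at this point.

Answer: Fails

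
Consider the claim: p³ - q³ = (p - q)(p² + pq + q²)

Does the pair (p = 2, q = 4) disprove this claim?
Substituting p = 2, q = 4:
LHS = 2³ - 4³ = -56
RHS = (2 - 4)(2² + 2·4 + 4²) = -56

The sides agree, so this pair does not disprove the claim.

Answer: No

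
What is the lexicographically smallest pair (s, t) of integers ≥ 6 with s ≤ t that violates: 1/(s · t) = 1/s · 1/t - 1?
(s, t) = (6, 6)

Substituting (6, 6) into the claim:
LHS = 1/(6 · 6) = 1/36
RHS = 1/6 · 1/6 - 1 = -35/36

Since LHS ≠ RHS, this pair disproves the claim, and no lexicographically smaller pair (s ≤ t, integers ≥ 6) does.

For instance (6, 7) is also a counterexample (LHS = 1/42, RHS = -41/42), but it's lexicographically larger.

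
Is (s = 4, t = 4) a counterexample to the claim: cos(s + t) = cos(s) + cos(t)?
Substituting s = 4, t = 4:
LHS = cos(4 + 4) = cos(8) ≈ -0.1455
RHS = cos(4) + cos(4) = 2·cos(4) ≈ -1.307

Since LHS ≠ RHS, this pair disproves the claim.

Answer: Yes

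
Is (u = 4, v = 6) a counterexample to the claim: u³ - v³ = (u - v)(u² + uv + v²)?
No

Substituting u = 4, v = 6:
LHS = 4³ - 6³ = -152
RHS = (4 - 6)(4² + 4·6 + 6²) = -152

The sides agree, so this pair does not disprove the claim.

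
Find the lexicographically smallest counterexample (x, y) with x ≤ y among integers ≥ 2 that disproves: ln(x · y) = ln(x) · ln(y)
Substituting (2, 2) into the claim:
LHS = ln(2 · 2) = ln(4) ≈ 1.386
RHS = ln(2) · ln(2) = ln(2)² ≈ 0.4805

Since LHS ≠ RHS, this pair disproves the claim, and no lexicographically smaller pair (x ≤ y, integers ≥ 2) does.

For instance (3, 6) is also a counterexample (LHS = ln(18) ≈ 2.89, RHS = ln(3)·ln(6) ≈ 1.968), but it's lexicographically larger.

Answer: (x, y) = (2, 2)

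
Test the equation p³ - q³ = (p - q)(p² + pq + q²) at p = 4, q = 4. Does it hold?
Holds

Substituting p = 4, q = 4:

LHS = 4³ - 4³ = 0
RHS = (4 - 4)(4² + 4·4 + 4²) = 0

LHS = RHS, so the equation holds at this point.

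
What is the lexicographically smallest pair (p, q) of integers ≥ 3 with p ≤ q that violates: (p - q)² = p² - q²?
(p, q) = (3, 4)

Substituting (3, 4) into the claim:
LHS = (3 - 4)² = 1
RHS = 3² - 4² = -7

Since LHS ≠ RHS, this pair disproves the claim, and no lexicographically smaller pair (p ≤ q, integers ≥ 3) does.

For instance (7, 10) is also a counterexample (LHS = 9, RHS = -51), but it's lexicographically larger.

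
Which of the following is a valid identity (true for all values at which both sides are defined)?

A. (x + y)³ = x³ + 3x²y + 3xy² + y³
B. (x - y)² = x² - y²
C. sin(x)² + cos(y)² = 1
A: holds — e.g. at (1, 1), both sides equal 8.
B: fails at (2, 7) — LHS = 25, RHS = -45.
C: fails at (2, 5) — LHS = cos(5)² + sin(2)² ≈ 0.9073, RHS = 1.

Answer: A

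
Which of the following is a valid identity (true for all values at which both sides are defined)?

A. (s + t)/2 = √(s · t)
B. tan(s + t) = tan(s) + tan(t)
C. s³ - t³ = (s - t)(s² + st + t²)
A: fails at (1, 5) — LHS = 3, RHS = √(5) ≈ 2.236.
B: fails at (5, 5) — LHS = tan(10) ≈ 0.6484, RHS = 2·tan(5) ≈ -6.761.
C: holds — e.g. at (4, 5), both sides equal -61.

Answer: C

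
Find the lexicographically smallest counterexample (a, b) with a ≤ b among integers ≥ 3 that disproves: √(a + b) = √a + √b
Substituting (3, 3) into the claim:
LHS = √(3 + 3) = √(6) ≈ 2.449
RHS = √3 + √3 = 2·√(3) ≈ 3.464

Since LHS ≠ RHS, this pair disproves the claim, and no lexicographically smaller pair (a ≤ b, integers ≥ 3) does.

For instance (3, 8) is also a counterexample (LHS = √(11) ≈ 3.317, RHS = √(3) + 2·√(2) ≈ 4.56), but it's lexicographically larger.

Answer: (a, b) = (3, 3)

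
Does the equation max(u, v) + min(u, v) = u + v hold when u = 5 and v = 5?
Holds

Substituting u = 5, v = 5:

LHS = max(5, 5) + min(5, 5) = 10
RHS = 5 + 5 = 10

LHS = RHS, so the equation holds at this point.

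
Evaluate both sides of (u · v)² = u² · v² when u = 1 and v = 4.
LHS = (1 · 4)² = 16
RHS = 1² · 4² = 16

LHS = RHS: the two sides agree.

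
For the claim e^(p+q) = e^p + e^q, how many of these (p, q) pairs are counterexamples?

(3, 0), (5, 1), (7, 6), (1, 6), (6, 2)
Testing each pair:
(3, 0): LHS = e^3 ≈ 20.09, RHS = 1 + e^3 ≈ 21.09 → counterexample
(5, 1): LHS = e^6 ≈ 403.4, RHS = e + e^5 ≈ 151.1 → counterexample
(7, 6): LHS = e^13 ≈ 442413.4, RHS = e^6 + e^7 ≈ 1500 → counterexample
(1, 6): LHS = e^7 ≈ 1097, RHS = e + e^6 ≈ 406.1 → counterexample
(6, 2): LHS = e^8 ≈ 2981, RHS = e^2 + e^6 ≈ 410.8 → counterexample

That makes 5 counterexamples.

Answer: 5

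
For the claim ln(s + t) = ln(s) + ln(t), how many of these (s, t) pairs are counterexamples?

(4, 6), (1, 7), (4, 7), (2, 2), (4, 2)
Testing each pair:
(4, 6): LHS = ln(10) ≈ 2.303, RHS = ln(4) + ln(6) ≈ 3.178 → counterexample
(1, 7): LHS = ln(8) ≈ 2.079, RHS = ln(7) ≈ 1.946 → counterexample
(4, 7): LHS = ln(11) ≈ 2.398, RHS = ln(4) + ln(7) ≈ 3.332 → counterexample
(2, 2): LHS = ln(4) ≈ 1.386, RHS = 2·ln(2) ≈ 1.386 → satisfies claim
(4, 2): LHS = ln(6) ≈ 1.792, RHS = ln(2) + ln(4) ≈ 2.079 → counterexample

That makes 4 counterexamples.

Answer: 4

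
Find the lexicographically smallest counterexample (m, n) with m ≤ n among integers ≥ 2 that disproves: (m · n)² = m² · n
(m, n) = (2, 2)

Substituting (2, 2) into the claim:
LHS = (2 · 2)² = 16
RHS = 2² · 2 = 8

Since LHS ≠ RHS, this pair disproves the claim, and no lexicographically smaller pair (m ≤ n, integers ≥ 2) does.

For instance (3, 8) is also a counterexample (LHS = 576, RHS = 72), but it's lexicographically larger.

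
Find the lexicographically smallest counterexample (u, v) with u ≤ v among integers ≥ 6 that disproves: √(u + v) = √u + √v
Substituting (6, 6) into the claim:
LHS = √(6 + 6) = 2·√(3) ≈ 3.464
RHS = √6 + √6 = 2·√(6) ≈ 4.899

Since LHS ≠ RHS, this pair disproves the claim, and no lexicographically smaller pair (u ≤ v, integers ≥ 6) does.

For instance (10, 11) is also a counterexample (LHS = √(21) ≈ 4.583, RHS = √(10) + √(11) ≈ 6.479), but it's lexicographically larger.

Answer: (u, v) = (6, 6)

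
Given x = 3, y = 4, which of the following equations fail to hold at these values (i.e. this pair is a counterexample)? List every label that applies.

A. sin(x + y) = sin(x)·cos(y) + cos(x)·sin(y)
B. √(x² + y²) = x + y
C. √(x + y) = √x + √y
B, C

Evaluating each claim at the given values:
A. LHS = sin(7) ≈ 0.657, RHS = sin(3)·cos(4) + sin(4)·cos(3) ≈ 0.657 → holds here (LHS = RHS)
B. LHS = 5, RHS = 7 → fails here (LHS ≠ RHS)
C. LHS = √(7) ≈ 2.646, RHS = √(3) + 2 ≈ 3.732 → fails here (LHS ≠ RHS)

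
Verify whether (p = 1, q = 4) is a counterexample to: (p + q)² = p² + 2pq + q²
Substituting p = 1, q = 4:
LHS = (1 + 4)² = 25
RHS = 1² + 2·1·4 + 4² = 25

The sides agree, so this pair does not disprove the claim.

Answer: No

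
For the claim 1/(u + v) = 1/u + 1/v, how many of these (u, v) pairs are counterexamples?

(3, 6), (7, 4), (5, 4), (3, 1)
4

Testing each pair:
(3, 6): LHS = 1/9, RHS = 1/2 → counterexample
(7, 4): LHS = 1/11, RHS = 11/28 → counterexample
(5, 4): LHS = 1/9, RHS = 9/20 → counterexample
(3, 1): LHS = 1/4, RHS = 4/3 → counterexample

That makes 4 counterexamples.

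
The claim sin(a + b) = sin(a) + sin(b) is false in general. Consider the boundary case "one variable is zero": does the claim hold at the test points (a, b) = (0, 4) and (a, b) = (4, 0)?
Yes, holds at both test points

At (0, 4): LHS = sin(4) ≈ -0.7568, RHS = sin(4) ≈ -0.7568 → equal
At (4, 0): LHS = sin(4) ≈ -0.7568, RHS = sin(4) ≈ -0.7568 → equal

So the claim does hold at both of these boundary points, even though it is not an identity.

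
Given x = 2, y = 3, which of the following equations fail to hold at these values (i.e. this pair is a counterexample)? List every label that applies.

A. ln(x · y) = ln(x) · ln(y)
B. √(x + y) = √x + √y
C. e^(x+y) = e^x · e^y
Evaluating each claim at the given values:
A. LHS = ln(6) ≈ 1.792, RHS = ln(2)·ln(3) ≈ 0.7615 → fails here (LHS ≠ RHS)
B. LHS = √(5) ≈ 2.236, RHS = √(2) + √(3) ≈ 3.146 → fails here (LHS ≠ RHS)
C. LHS = e^5 ≈ 148.4, RHS = e^5 ≈ 148.4 → holds here (LHS = RHS)

Answer: A, B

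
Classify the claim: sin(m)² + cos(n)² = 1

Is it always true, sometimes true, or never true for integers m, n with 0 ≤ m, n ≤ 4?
It holds at (m, n) = (2, 2) (both sides equal 1), but fails at (m, n) = (1, 2) (LHS = cos(2)² + sin(1)² ≈ 0.8813, RHS = 1).

Answer: Sometimes true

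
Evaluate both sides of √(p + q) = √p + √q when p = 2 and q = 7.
LHS = √(2 + 7) = 3
RHS = √2 + √7 = √(2) + √(7) ≈ 4.06

LHS ≠ RHS (they differ by about 1.06), so the equation does not hold here.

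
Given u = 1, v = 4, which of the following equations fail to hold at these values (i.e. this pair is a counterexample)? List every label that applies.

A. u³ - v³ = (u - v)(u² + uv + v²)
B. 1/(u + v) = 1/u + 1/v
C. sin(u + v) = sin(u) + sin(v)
B, C

Evaluating each claim at the given values:
A. LHS = -63, RHS = -63 → holds here (LHS = RHS)
B. LHS = 1/5, RHS = 5/4 → fails here (LHS ≠ RHS)
C. LHS = sin(5) ≈ -0.9589, RHS = sin(4) + sin(1) ≈ 0.08467 → fails here (LHS ≠ RHS)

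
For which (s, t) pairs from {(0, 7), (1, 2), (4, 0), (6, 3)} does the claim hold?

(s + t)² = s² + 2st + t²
All pairs

Testing each pair:
(0, 7): LHS = 49, RHS = 49 → holds
(1, 2): LHS = 9, RHS = 9 → holds
(4, 0): LHS = 16, RHS = 16 → holds
(6, 3): LHS = 81, RHS = 81 → holds

Every pair satisfies the claim.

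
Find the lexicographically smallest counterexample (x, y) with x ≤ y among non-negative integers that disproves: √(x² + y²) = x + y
At (0, 3): both sides equal 3, so it holds there.

Substituting (1, 1) into the claim:
LHS = √(1² + 1²) = √(2) ≈ 1.414
RHS = 1 + 1 = 2

Since LHS ≠ RHS, this pair disproves the claim, and no lexicographically smaller pair (x ≤ y, non-negative integers) does.

For instance (2, 6) is also a counterexample (LHS = 2·√(10) ≈ 6.325, RHS = 8), but it's lexicographically larger.

Answer: (x, y) = (1, 1)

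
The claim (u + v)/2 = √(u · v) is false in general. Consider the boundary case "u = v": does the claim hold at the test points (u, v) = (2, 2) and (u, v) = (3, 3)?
Yes, holds at both test points

At (2, 2): LHS = 2, RHS = 2 → equal
At (3, 3): LHS = 3, RHS = 3 → equal

So the claim does hold at both of these boundary points, even though it is not an identity.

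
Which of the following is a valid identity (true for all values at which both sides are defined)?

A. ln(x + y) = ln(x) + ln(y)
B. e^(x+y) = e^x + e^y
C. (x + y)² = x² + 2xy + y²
A: fails at (1, 1) — LHS = ln(2) ≈ 0.6931, RHS = 0.
B: fails at (1, 2) — LHS = e^3 ≈ 20.09, RHS = e + e^2 ≈ 10.11.
C: holds — e.g. at (3, 4), both sides equal 49.

Answer: C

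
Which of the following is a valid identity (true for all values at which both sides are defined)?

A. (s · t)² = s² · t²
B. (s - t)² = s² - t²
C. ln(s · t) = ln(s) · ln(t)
A

A: holds — e.g. at (1, 1), both sides equal 1.
B: fails at (3, 4) — LHS = 1, RHS = -7.
C: fails at (3, 5) — LHS = ln(15) ≈ 2.708, RHS = ln(3)·ln(5) ≈ 1.768.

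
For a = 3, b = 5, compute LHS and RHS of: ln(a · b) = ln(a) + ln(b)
LHS = ln(3 · 5) = ln(15) ≈ 2.708
RHS = ln(3) + ln(5) ≈ 2.708

LHS = RHS: the two sides agree.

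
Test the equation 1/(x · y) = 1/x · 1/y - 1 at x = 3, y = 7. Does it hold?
Substituting x = 3, y = 7:

LHS = 1/(3 · 7) = 1/21
RHS = 1/3 · 1/7 - 1 = -20/21

LHS ≠ RHS, so the equation does not hold at this point.

Answer: Fails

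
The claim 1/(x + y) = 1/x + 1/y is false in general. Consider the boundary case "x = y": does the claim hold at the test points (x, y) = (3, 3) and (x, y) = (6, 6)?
At (3, 3): LHS = 1/6 ≠ RHS = 2/3
At (6, 6): LHS = 1/12 ≠ RHS = 1/3

Answer: No, fails at both test points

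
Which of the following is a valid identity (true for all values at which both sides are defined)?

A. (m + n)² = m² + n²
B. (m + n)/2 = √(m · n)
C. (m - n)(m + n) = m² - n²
C

A: fails at (2, 4) — LHS = 36, RHS = 20.
B: fails at (4, 5) — LHS = 9/2, RHS = 2·√(5) ≈ 4.472.
C: holds — e.g. at (3, 5), both sides equal -16.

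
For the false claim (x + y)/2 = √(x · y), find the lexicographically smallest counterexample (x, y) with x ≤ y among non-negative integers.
(x, y) = (0, 1)

At (0, 0): both sides equal 0, so it holds there.

Substituting (0, 1) into the claim:
LHS = (0 + 1)/2 = 1/2
RHS = √(0 · 1) = 0

Since LHS ≠ RHS, this pair disproves the claim, and no lexicographically smaller pair (x ≤ y, non-negative integers) does.

For instance (0, 7) is also a counterexample (LHS = 7/2, RHS = 0), but it's lexicographically larger.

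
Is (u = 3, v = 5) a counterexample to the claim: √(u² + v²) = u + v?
Yes

Substituting u = 3, v = 5:
LHS = √(3² + 5²) = √(34) ≈ 5.831
RHS = 3 + 5 = 8

Since LHS ≠ RHS, this pair disproves the claim.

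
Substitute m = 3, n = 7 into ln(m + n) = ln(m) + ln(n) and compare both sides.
LHS = ln(3 + 7) = ln(10) ≈ 2.303
RHS = ln(3) + ln(7) ≈ 3.045

LHS ≠ RHS (they differ by about 0.7419), so the equation does not hold here.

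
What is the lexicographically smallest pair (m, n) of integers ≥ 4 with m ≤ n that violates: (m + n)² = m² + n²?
Substituting (4, 4) into the claim:
LHS = (4 + 4)² = 64
RHS = 4² + 4² = 32

Since LHS ≠ RHS, this pair disproves the claim, and no lexicographically smaller pair (m ≤ n, integers ≥ 4) does.

For instance (5, 10) is also a counterexample (LHS = 225, RHS = 125), but it's lexicographically larger.

Answer: (m, n) = (4, 4)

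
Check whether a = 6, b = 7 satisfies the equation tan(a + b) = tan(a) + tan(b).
Substituting a = 6, b = 7:

LHS = tan(6 + 7) = tan(13) ≈ 0.463
RHS = tan(6) + tan(7) ≈ 0.5804

LHS ≠ RHS, so the equation does not hold at this point.

Answer: Fails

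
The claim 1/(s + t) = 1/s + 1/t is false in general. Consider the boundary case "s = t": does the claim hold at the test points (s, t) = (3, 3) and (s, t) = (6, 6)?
At (3, 3): LHS = 1/6 ≠ RHS = 2/3
At (6, 6): LHS = 1/12 ≠ RHS = 1/3

Answer: No, fails at both test points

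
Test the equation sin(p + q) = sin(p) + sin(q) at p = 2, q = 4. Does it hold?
Substituting p = 2, q = 4:

LHS = sin(2 + 4) = sin(6) ≈ -0.2794
RHS = sin(2) + sin(4) ≈ 0.1525

LHS ≠ RHS, so the equation does not hold at this point.

Answer: Fails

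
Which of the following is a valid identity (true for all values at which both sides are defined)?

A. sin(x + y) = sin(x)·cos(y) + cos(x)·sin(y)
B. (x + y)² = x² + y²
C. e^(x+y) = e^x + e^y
A

A: holds — e.g. at (2, 4), both sides equal sin(6) ≈ -0.2794.
B: fails at (2, 5) — LHS = 49, RHS = 29.
C: fails at (4, 6) — LHS = e^10 ≈ 22026.5, RHS = e^4 + e^6 ≈ 458.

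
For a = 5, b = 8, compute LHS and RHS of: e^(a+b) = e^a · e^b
LHS = e^(5+8) = e^13 ≈ 442413.4
RHS = e^5 · e^8 = e^13 ≈ 442413.4

LHS = RHS: the two sides agree.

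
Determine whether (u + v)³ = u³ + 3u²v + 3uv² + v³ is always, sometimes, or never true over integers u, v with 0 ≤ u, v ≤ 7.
The identity holds for every pair in the range. For instance at (u, v) = (7, 7): both sides equal 2744.

Answer: Always true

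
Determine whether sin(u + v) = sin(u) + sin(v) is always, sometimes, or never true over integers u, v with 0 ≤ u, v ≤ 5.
Sometimes true

It holds at (u, v) = (2, 0) (both sides equal sin(2) ≈ 0.9093), but fails at (u, v) = (5, 3) (LHS = sin(8) ≈ 0.9894, RHS = sin(5) + sin(3) ≈ -0.8178).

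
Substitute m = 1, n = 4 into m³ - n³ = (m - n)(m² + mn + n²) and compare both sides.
LHS = 1³ - 4³ = -63
RHS = (1 - 4)(1² + 1·4 + 4²) = -63

LHS = RHS: the two sides agree.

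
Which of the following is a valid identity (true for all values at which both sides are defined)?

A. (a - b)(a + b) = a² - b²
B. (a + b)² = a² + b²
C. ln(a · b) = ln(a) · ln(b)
A: holds — e.g. at (5, 5), both sides equal 0.
B: fails at (2, 3) — LHS = 25, RHS = 13.
C: fails at (2, 3) — LHS = ln(6) ≈ 1.792, RHS = ln(2)·ln(3) ≈ 0.7615.

Answer: A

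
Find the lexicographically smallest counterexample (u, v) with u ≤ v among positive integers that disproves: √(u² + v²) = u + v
(u, v) = (1, 1)

Substituting (1, 1) into the claim:
LHS = √(1² + 1²) = √(2) ≈ 1.414
RHS = 1 + 1 = 2

Since LHS ≠ RHS, this pair disproves the claim, and no lexicographically smaller pair (u ≤ v, positive integers) does.

For instance (5, 6) is also a counterexample (LHS = √(61) ≈ 7.81, RHS = 11), but it's lexicographically larger.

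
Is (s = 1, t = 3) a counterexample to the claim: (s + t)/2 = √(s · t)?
Substituting s = 1, t = 3:
LHS = (1 + 3)/2 = 2
RHS = √(1 · 3) = √(3) ≈ 1.732

Since LHS ≠ RHS, this pair disproves the claim.

Answer: Yes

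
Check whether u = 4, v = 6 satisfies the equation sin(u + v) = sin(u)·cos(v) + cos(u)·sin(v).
Substituting u = 4, v = 6:

LHS = sin(4 + 6) = sin(10) ≈ -0.544
RHS = sin(4)·cos(6) + cos(4)·sin(6) = sin(4)·cos(6) + sin(6)·cos(4) ≈ -0.544

LHS = RHS, so the equation holds at this point.

Answer: Holds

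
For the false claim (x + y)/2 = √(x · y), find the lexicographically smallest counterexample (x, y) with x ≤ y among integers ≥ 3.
(x, y) = (3, 4)

Substituting (3, 4) into the claim:
LHS = (3 + 4)/2 = 7/2
RHS = √(3 · 4) = 2·√(3) ≈ 3.464

Since LHS ≠ RHS, this pair disproves the claim, and no lexicographically smaller pair (x ≤ y, integers ≥ 3) does.

For instance (3, 6) is also a counterexample (LHS = 9/2, RHS = 3·√(2) ≈ 4.243), but it's lexicographically larger.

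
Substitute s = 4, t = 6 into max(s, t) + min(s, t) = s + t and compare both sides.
LHS = max(4, 6) + min(4, 6) = 10
RHS = 4 + 6 = 10

LHS = RHS: the two sides agree.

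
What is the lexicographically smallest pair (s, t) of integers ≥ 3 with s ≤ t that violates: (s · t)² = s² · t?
(s, t) = (3, 3)

Substituting (3, 3) into the claim:
LHS = (3 · 3)² = 81
RHS = 3² · 3 = 27

Since LHS ≠ RHS, this pair disproves the claim, and no lexicographically smaller pair (s ≤ t, integers ≥ 3) does.

For instance (7, 10) is also a counterexample (LHS = 4900, RHS = 490), but it's lexicographically larger.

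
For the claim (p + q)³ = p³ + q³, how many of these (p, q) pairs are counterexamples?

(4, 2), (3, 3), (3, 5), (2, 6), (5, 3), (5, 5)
Testing each pair:
(4, 2): LHS = 216, RHS = 72 → counterexample
(3, 3): LHS = 216, RHS = 54 → counterexample
(3, 5): LHS = 512, RHS = 152 → counterexample
(2, 6): LHS = 512, RHS = 224 → counterexample
(5, 3): LHS = 512, RHS = 152 → counterexample
(5, 5): LHS = 1000, RHS = 250 → counterexample

That makes 6 counterexamples.

Answer: 6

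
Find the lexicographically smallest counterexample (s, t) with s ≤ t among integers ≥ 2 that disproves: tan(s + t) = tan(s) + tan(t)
Substituting (2, 2) into the claim:
LHS = tan(2 + 2) = tan(4) ≈ 1.158
RHS = tan(2) + tan(2) = 2·tan(2) ≈ -4.37

Since LHS ≠ RHS, this pair disproves the claim, and no lexicographically smaller pair (s ≤ t, integers ≥ 2) does.

For instance (2, 7) is also a counterexample (LHS = tan(9) ≈ -0.4523, RHS = tan(2) + tan(7) ≈ -1.314), but it's lexicographically larger.

Answer: (s, t) = (2, 2)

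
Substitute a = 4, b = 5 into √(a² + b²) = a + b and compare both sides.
LHS = √(4² + 5²) = √(41) ≈ 6.403
RHS = 4 + 5 = 9

LHS ≠ RHS (they differ by about 2.597), so the equation does not hold here.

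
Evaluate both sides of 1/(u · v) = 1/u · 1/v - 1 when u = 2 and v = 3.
LHS = 1/(2 · 3) = 1/6
RHS = 1/2 · 1/3 - 1 = -5/6

LHS ≠ RHS, so the equation does not hold here.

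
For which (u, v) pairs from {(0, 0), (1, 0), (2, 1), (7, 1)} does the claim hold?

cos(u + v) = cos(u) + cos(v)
None

Testing each pair:
(0, 0): LHS = 1, RHS = 2 → fails
(1, 0): LHS = cos(1) ≈ 0.5403, RHS = cos(1) + 1 ≈ 1.54 → fails
(2, 1): LHS = cos(3) ≈ -0.99, RHS = cos(2) + cos(1) ≈ 0.1242 → fails
(7, 1): LHS = cos(8) ≈ -0.1455, RHS = cos(1) + cos(7) ≈ 1.294 → fails

No pair satisfies the claim.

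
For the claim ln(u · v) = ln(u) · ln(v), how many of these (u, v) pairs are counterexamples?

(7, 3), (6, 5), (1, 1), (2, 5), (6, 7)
Testing each pair:
(7, 3): LHS = ln(21) ≈ 3.045, RHS = ln(3)·ln(7) ≈ 2.138 → counterexample
(6, 5): LHS = ln(30) ≈ 3.401, RHS = ln(5)·ln(6) ≈ 2.884 → counterexample
(1, 1): LHS = 0, RHS = 0 → satisfies claim
(2, 5): LHS = ln(10) ≈ 2.303, RHS = ln(2)·ln(5) ≈ 1.116 → counterexample
(6, 7): LHS = ln(42) ≈ 3.738, RHS = ln(6)·ln(7) ≈ 3.487 → counterexample

That makes 4 counterexamples.

Answer: 4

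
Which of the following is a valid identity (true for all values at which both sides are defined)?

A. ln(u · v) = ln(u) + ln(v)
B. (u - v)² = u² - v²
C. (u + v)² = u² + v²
A: holds — e.g. at (6, 7), both sides equal ln(42) ≈ 3.738.
B: fails at (4, 5) — LHS = 1, RHS = -9.
C: fails at (2, 2) — LHS = 16, RHS = 8.

Answer: A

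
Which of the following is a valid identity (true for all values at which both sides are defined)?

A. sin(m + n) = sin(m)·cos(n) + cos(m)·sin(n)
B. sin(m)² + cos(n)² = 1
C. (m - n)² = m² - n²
A

A: holds — e.g. at (1, 3), both sides equal sin(4) ≈ -0.7568.
B: fails at (1, 4) — LHS = cos(4)² + sin(1)² ≈ 1.135, RHS = 1.
C: fails at (5, 8) — LHS = 9, RHS = -39.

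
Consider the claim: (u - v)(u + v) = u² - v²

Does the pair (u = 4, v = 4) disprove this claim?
Substituting u = 4, v = 4:
LHS = (4 - 4)(4 + 4) = 0
RHS = 4² - 4² = 0

The sides agree, so this pair does not disprove the claim.

Answer: No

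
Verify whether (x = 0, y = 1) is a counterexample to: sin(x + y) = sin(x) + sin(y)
No

Substituting x = 0, y = 1:
LHS = sin(0 + 1) = sin(1) ≈ 0.8415
RHS = sin(0) + sin(1) = sin(1) ≈ 0.8415

The sides agree, so this pair does not disprove the claim.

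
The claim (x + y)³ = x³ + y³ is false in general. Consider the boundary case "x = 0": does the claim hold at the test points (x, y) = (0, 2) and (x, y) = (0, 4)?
At (0, 2): LHS = 8, RHS = 8 → equal
At (0, 4): LHS = 64, RHS = 64 → equal

So the claim does hold at both of these boundary points, even though it is not an identity.

Answer: Yes, holds at both test points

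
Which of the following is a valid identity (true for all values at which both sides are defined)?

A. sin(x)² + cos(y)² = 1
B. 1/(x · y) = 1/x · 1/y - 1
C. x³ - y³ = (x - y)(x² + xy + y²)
C

A: fails at (4, 5) — LHS = cos(5)² + sin(4)² ≈ 0.6532, RHS = 1.
B: fails at (6, 7) — LHS = 1/42, RHS = -41/42.
C: holds — e.g. at (4, 6), both sides equal -152.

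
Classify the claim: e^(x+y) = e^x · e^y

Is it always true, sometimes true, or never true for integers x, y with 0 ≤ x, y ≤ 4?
The identity holds for every pair in the range. For instance at (x, y) = (0, 2): both sides equal e^2 ≈ 7.389.

Answer: Always true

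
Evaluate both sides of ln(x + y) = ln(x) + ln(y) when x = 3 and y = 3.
LHS = ln(3 + 3) = ln(6) ≈ 1.792
RHS = ln(3) + ln(3) = 2·ln(3) ≈ 2.197

LHS ≠ RHS (they differ by about 0.4055), so the equation does not hold here.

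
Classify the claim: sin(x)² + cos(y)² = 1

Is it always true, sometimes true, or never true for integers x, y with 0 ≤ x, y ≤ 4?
It holds at (x, y) = (1, 1) (both sides equal 1), but fails at (x, y) = (0, 1) (LHS = cos(1)² ≈ 0.2919, RHS = 1).

Answer: Sometimes true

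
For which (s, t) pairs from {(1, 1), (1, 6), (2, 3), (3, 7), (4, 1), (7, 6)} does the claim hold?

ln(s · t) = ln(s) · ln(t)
(1, 1)

Testing each pair:
(1, 1): LHS = 0, RHS = 0 → holds
(1, 6): LHS = ln(6) ≈ 1.792, RHS = 0 → fails
(2, 3): LHS = ln(6) ≈ 1.792, RHS = ln(2)·ln(3) ≈ 0.7615 → fails
(3, 7): LHS = ln(21) ≈ 3.045, RHS = ln(3)·ln(7) ≈ 2.138 → fails
(4, 1): LHS = ln(4) ≈ 1.386, RHS = 0 → fails
(7, 6): LHS = ln(42) ≈ 3.738, RHS = ln(6)·ln(7) ≈ 3.487 → fails

1 of 6 pairs satisfies the claim.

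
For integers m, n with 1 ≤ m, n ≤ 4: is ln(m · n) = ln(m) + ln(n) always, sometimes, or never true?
Always true

The identity holds for every pair in the range. For instance at (m, n) = (3, 3): both sides equal ln(9) ≈ 2.197.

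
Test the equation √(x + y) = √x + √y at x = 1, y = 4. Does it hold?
Substituting x = 1, y = 4:

LHS = √(1 + 4) = √(5) ≈ 2.236
RHS = √1 + √4 = 3

LHS ≠ RHS, so the equation does not hold at this point.

Answer: Fails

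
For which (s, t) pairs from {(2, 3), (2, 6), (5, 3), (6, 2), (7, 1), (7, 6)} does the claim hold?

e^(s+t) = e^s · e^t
All pairs

Testing each pair:
(2, 3): LHS = e^5 ≈ 148.4, RHS = e^5 ≈ 148.4 → holds
(2, 6): LHS = e^8 ≈ 2981, RHS = e^8 ≈ 2981 → holds
(5, 3): LHS = e^8 ≈ 2981, RHS = e^8 ≈ 2981 → holds
(6, 2): LHS = e^8 ≈ 2981, RHS = e^8 ≈ 2981 → holds
(7, 1): LHS = e^8 ≈ 2981, RHS = e^8 ≈ 2981 → holds
(7, 6): LHS = e^13 ≈ 442413.4, RHS = e^13 ≈ 442413.4 → holds

Every pair satisfies the claim.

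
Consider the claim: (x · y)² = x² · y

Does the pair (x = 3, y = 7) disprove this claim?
Yes

Substituting x = 3, y = 7:
LHS = (3 · 7)² = 441
RHS = 3² · 7 = 63

Since LHS ≠ RHS, this pair disproves the claim.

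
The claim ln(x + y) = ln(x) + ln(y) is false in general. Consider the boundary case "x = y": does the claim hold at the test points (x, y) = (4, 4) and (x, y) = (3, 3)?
At (4, 4): LHS = ln(8) ≈ 2.079 ≠ RHS = 2·ln(4) ≈ 2.773
At (3, 3): LHS = ln(6) ≈ 1.792 ≠ RHS = 2·ln(3) ≈ 2.197

Answer: No, fails at both test points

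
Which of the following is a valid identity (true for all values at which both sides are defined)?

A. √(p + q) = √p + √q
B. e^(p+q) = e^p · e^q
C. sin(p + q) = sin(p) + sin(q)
B

A: fails at (3, 3) — LHS = √(6) ≈ 2.449, RHS = 2·√(3) ≈ 3.464.
B: holds — e.g. at (1, 4), both sides equal e^5 ≈ 148.4.
C: fails at (6, 7) — LHS = sin(13) ≈ 0.4202, RHS = sin(6) + sin(7) ≈ 0.3776.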